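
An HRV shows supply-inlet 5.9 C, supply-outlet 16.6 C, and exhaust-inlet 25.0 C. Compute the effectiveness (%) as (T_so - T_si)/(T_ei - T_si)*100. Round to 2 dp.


eff = (16.6-5.9)/(25.0-5.9)*100 = 56.02 %

56.02 %


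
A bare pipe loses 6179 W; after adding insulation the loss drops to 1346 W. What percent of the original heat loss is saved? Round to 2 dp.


Savings = ((6179-1346)/6179)*100 = 78.22 %

78.22 %


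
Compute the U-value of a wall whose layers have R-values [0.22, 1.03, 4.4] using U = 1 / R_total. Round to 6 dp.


R_total = 0.22 + 1.03 + 4.4 = 5.65
U = 1/5.65 = 0.176991

0.176991


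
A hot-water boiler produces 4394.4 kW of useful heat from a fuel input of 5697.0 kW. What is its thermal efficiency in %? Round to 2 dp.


eta = (4394.4/5697.0)*100 = 77.14 %

77.14 %


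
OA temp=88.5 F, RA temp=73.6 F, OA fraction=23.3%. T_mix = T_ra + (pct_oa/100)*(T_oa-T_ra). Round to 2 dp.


T_mix = 73.6 + (23.3/100)*(88.5-73.6) = 77.07 F

77.07 F


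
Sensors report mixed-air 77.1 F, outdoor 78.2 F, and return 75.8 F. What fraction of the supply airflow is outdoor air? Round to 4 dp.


frac = (77.1 - 75.8) / (78.2 - 75.8) = 0.5417

0.5417


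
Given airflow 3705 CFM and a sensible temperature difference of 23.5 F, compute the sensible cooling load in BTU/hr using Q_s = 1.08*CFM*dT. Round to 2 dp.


Q = 1.08 * 3705 * 23.5 = 94032.90 BTU/hr

94032.90 BTU/hr


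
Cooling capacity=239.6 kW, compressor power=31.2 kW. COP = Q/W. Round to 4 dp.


COP = 239.6 / 31.2 = 7.6795

7.6795


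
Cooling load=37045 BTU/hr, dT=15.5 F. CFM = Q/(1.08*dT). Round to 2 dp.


CFM = 37045 / (1.08 * 15.5) = 2212.96

2212.96 CFM


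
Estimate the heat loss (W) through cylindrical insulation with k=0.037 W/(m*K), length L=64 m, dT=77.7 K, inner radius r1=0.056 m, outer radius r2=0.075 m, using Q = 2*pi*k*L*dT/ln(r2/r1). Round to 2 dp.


Q = 2*pi*0.037*64*77.7/ln(0.075/0.056) = 3957.28 W

3957.28 W


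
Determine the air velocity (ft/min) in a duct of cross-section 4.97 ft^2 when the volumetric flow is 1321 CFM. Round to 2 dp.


V = 1321 / 4.97 = 265.79 ft/min

265.79 ft/min


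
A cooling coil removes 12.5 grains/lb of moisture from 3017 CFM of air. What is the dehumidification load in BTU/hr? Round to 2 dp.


Q = 0.68 * 3017 * 12.5 = 25644.50 BTU/hr

25644.50 BTU/hr


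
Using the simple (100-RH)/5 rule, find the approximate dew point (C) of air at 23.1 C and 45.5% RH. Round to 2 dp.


Td = 23.1 - (100-45.5)/5 = 12.20 C

12.20 C


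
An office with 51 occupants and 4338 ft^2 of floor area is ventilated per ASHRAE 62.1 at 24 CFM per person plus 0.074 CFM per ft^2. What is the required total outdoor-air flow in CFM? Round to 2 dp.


Total = 51*24 + 4338*0.074 = 1545.01 CFM

1545.01 CFM


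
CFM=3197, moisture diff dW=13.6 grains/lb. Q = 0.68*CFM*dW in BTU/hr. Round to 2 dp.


Q = 0.68 * 3197 * 13.6 = 29565.86 BTU/hr

29565.86 BTU/hr


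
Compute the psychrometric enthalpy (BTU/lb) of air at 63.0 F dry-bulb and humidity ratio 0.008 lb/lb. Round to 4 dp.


h = 0.24*63.0 + 0.008*(1061+0.444*63.0) = 23.8318 BTU/lb

23.8318 BTU/lb


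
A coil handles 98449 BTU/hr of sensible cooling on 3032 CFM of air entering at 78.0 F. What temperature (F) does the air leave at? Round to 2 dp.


dT = 98449/(1.08*3032) = 30.0648
T_leave = 78.0 - 30.0648 = 47.94 F

47.94 F


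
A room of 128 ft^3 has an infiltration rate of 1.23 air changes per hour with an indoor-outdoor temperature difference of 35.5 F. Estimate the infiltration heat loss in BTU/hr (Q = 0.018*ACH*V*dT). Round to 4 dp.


Q = 0.018 * 1.23 * 128 * 35.5 = 100.6042 BTU/hr

100.6042 BTU/hr


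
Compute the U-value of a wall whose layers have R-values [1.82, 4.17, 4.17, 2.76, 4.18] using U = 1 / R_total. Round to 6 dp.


R_total = 1.82 + 4.17 + 4.17 + 2.76 + 4.18 = 17.10
U = 1/17.10 = 0.058480

0.058480


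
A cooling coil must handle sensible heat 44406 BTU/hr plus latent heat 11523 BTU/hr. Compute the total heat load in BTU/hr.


Qt = 44406 + 11523 = 55929 BTU/hr

55929 BTU/hr


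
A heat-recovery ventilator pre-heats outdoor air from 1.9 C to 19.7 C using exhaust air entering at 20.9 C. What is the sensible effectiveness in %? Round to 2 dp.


eff = (19.7-1.9)/(20.9-1.9)*100 = 93.68 %

93.68 %


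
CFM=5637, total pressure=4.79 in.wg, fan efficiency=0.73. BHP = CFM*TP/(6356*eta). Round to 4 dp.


BHP = 5637 * 4.79 / (6356 * 0.73) = 5.8194 hp

5.8194 hp


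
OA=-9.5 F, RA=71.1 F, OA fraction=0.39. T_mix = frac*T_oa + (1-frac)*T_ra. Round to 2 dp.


T_mix = 0.39*(-9.5) + 0.61*71.1 = 39.67 F

39.67 F


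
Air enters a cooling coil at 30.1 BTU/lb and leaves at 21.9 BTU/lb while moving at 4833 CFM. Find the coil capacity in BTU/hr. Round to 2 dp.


Q = 4.5 * 4833 * (30.1 - 21.9) = 178337.70 BTU/hr

178337.70 BTU/hr


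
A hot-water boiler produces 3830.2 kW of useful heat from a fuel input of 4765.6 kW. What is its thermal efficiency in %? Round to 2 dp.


eta = (3830.2/4765.6)*100 = 80.37 %

80.37 %


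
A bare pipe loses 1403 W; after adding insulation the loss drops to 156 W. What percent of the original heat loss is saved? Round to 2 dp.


Savings = ((1403-156)/1403)*100 = 88.88 %

88.88 %


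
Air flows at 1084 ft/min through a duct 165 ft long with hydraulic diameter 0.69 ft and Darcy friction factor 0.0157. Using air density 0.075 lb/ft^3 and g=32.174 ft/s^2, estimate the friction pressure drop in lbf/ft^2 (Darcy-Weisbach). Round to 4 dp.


v_fps = 1084/60 = 18.0667 ft/s
dp = 0.0157*(165/0.69)*0.075*18.0667^2/(2*32.174) = 1.4283 lbf/ft^2

1.4283 lbf/ft^2


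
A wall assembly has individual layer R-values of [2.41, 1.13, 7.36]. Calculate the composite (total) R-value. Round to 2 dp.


R_total = 2.41 + 1.13 + 7.36 = 10.90

10.90


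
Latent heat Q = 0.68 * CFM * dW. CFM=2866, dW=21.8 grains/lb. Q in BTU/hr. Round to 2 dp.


Q = 0.68 * 2866 * 21.8 = 42485.58 BTU/hr

42485.58 BTU/hr


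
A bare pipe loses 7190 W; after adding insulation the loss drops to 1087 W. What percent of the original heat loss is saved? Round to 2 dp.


Savings = ((7190-1087)/7190)*100 = 84.88 %

84.88 %


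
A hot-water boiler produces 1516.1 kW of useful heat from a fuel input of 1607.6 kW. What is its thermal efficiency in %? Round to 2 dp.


eta = (1516.1/1607.6)*100 = 94.31 %

94.31 %


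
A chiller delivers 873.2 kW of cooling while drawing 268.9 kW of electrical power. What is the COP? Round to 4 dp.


COP = 873.2 / 268.9 = 3.2473

3.2473


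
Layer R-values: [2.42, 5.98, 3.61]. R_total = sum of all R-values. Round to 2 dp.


R_total = 2.42 + 5.98 + 3.61 = 12.01

12.01


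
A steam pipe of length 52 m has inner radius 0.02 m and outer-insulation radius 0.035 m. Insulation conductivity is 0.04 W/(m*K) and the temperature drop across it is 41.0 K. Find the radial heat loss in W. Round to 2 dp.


Q = 2*pi*0.04*52*41.0/ln(0.035/0.02) = 957.50 W

957.50 W


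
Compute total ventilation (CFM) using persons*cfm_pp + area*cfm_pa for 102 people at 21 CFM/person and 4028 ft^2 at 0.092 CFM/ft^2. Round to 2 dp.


Total = 102*21 + 4028*0.092 = 2512.58 CFM

2512.58 CFM


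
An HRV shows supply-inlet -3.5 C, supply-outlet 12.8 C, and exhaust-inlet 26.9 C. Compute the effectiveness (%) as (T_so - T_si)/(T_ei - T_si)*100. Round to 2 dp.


eff = (12.8-(-3.5))/(26.9-(-3.5))*100 = 53.62 %

53.62 %


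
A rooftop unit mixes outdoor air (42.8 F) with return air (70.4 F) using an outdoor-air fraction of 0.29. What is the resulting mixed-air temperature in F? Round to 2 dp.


T_mix = 0.29*42.8 + 0.71*70.4 = 62.40 F

62.40 F


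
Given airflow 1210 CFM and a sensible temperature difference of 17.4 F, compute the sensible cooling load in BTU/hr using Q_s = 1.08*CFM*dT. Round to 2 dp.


Q = 1.08 * 1210 * 17.4 = 22738.32 BTU/hr

22738.32 BTU/hr


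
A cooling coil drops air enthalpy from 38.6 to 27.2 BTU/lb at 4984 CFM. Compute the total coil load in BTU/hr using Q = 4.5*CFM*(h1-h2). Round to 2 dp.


Q = 4.5 * 4984 * (38.6 - 27.2) = 255679.20 BTU/hr

255679.20 BTU/hr


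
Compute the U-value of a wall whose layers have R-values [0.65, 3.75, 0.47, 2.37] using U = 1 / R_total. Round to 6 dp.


R_total = 0.65 + 3.75 + 0.47 + 2.37 = 7.24
U = 1/7.24 = 0.138122

0.138122


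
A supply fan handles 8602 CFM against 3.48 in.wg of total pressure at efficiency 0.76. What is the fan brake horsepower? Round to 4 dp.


BHP = 8602 * 3.48 / (6356 * 0.76) = 6.1970 hp

6.1970 hp


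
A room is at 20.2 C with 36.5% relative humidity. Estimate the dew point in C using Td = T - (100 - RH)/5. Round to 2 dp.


Td = 20.2 - (100-36.5)/5 = 7.50 C

7.50 C


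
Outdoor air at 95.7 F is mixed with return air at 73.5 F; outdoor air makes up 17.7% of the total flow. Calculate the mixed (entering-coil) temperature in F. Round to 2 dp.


T_mix = 73.5 + (17.7/100)*(95.7-73.5) = 77.43 F

77.43 F


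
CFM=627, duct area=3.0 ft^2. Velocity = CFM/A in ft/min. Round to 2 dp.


V = 627 / 3.0 = 209.00 ft/min

209.00 ft/min


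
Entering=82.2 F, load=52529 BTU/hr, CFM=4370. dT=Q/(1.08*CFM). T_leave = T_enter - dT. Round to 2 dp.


dT = 52529/(1.08*4370) = 11.1300
T_leave = 82.2 - 11.1300 = 71.07 F

71.07 F


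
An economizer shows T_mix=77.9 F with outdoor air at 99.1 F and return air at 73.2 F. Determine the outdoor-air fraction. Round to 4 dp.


frac = (77.9 - 73.2) / (99.1 - 73.2) = 0.1815

0.1815


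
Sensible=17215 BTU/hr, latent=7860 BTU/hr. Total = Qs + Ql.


Qt = 17215 + 7860 = 25075 BTU/hr

25075 BTU/hr


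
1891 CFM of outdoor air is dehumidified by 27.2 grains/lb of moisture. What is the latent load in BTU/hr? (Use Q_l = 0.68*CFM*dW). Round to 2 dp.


Q = 0.68 * 1891 * 27.2 = 34975.94 BTU/hr

34975.94 BTU/hr


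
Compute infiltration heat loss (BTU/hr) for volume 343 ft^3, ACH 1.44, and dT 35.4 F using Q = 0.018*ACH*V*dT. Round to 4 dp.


Q = 0.018 * 1.44 * 343 * 35.4 = 314.7258 BTU/hr

314.7258 BTU/hr


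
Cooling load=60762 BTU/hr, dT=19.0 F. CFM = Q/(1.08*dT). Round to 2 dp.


CFM = 60762 / (1.08 * 19.0) = 2961.11

2961.11 CFM


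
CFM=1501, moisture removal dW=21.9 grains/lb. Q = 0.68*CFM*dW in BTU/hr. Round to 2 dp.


Q = 0.68 * 1501 * 21.9 = 22352.89 BTU/hr

22352.89 BTU/hr


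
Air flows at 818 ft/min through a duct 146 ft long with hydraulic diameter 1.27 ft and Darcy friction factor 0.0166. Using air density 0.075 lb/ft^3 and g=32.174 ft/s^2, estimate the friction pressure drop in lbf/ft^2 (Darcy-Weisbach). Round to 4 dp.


v_fps = 818/60 = 13.6333 ft/s
dp = 0.0166*(146/1.27)*0.075*13.6333^2/(2*32.174) = 0.4134 lbf/ft^2

0.4134 lbf/ft^2


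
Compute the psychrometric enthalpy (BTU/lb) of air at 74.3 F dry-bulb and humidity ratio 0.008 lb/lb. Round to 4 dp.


h = 0.24*74.3 + 0.008*(1061+0.444*74.3) = 26.5839 BTU/lb

26.5839 BTU/lb


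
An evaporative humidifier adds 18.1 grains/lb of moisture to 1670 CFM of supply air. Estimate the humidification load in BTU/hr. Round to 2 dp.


Q = 0.68 * 1670 * 18.1 = 20554.36 BTU/hr

20554.36 BTU/hr


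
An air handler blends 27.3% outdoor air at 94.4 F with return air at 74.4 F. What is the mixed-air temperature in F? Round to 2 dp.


T_mix = 74.4 + (27.3/100)*(94.4-74.4) = 79.86 F

79.86 F


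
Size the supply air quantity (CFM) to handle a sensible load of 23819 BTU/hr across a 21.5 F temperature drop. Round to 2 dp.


CFM = 23819 / (1.08 * 21.5) = 1025.80

1025.80 CFM


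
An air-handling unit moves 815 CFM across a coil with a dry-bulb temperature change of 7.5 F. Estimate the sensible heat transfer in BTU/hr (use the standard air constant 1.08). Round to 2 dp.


Q = 1.08 * 815 * 7.5 = 6601.50 BTU/hr

6601.50 BTU/hr


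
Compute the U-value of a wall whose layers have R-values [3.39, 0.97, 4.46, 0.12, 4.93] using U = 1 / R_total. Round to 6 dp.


R_total = 3.39 + 0.97 + 4.46 + 0.12 + 4.93 = 13.87
U = 1/13.87 = 0.072098

0.072098


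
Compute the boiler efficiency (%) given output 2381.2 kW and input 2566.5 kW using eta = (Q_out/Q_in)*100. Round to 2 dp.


eta = (2381.2/2566.5)*100 = 92.78 %

92.78 %


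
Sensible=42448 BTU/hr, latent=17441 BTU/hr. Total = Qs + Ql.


Qt = 42448 + 17441 = 59889 BTU/hr

59889 BTU/hr


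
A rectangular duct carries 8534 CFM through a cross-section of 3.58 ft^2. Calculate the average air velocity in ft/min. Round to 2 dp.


V = 8534 / 3.58 = 2383.80 ft/min

2383.80 ft/min


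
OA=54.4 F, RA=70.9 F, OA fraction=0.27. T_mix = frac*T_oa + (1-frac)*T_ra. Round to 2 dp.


T_mix = 0.27*54.4 + 0.73*70.9 = 66.45 F

66.45 F


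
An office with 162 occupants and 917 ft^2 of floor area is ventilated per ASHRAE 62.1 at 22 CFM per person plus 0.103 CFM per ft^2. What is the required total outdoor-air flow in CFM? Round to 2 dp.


Total = 162*22 + 917*0.103 = 3658.45 CFM

3658.45 CFM


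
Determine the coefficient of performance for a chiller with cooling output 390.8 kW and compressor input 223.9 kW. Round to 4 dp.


COP = 390.8 / 223.9 = 1.7454

1.7454


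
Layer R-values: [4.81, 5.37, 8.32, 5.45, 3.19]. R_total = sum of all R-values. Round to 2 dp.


R_total = 4.81 + 5.37 + 8.32 + 5.45 + 3.19 = 27.14

27.14


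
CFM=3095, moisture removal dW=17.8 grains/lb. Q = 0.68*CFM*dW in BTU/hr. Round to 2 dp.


Q = 0.68 * 3095 * 17.8 = 37461.88 BTU/hr

37461.88 BTU/hr


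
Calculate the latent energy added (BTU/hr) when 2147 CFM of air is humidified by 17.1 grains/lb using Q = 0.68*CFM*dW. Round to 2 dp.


Q = 0.68 * 2147 * 17.1 = 24965.32 BTU/hr

24965.32 BTU/hr


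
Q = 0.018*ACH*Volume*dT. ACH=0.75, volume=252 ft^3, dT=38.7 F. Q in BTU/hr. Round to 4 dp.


Q = 0.018 * 0.75 * 252 * 38.7 = 131.6574 BTU/hr

131.6574 BTU/hr


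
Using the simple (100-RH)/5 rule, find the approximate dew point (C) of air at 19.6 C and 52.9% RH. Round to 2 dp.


Td = 19.6 - (100-52.9)/5 = 10.18 C

10.18 C


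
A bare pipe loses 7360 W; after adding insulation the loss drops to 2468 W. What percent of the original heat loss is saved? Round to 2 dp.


Savings = ((7360-2468)/7360)*100 = 66.47 %

66.47 %


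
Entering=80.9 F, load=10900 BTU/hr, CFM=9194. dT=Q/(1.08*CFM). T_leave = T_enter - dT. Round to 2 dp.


dT = 10900/(1.08*9194) = 1.0977
T_leave = 80.9 - 1.0977 = 79.80 F

79.80 F


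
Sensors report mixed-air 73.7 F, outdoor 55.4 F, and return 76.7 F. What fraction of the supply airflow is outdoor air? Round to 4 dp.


frac = (73.7 - 76.7) / (55.4 - 76.7) = 0.1408

0.1408


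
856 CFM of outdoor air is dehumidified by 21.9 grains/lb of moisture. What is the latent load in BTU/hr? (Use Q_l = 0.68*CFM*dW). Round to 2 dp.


Q = 0.68 * 856 * 21.9 = 12747.55 BTU/hr

12747.55 BTU/hr


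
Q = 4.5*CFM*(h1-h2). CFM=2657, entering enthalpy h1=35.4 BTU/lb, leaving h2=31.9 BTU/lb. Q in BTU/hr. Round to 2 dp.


Q = 4.5 * 2657 * (35.4 - 31.9) = 41847.75 BTU/hr

41847.75 BTU/hr


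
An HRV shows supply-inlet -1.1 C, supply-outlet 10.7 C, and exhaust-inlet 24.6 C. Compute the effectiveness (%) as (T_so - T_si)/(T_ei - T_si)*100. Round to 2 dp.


eff = (10.7-(-1.1))/(24.6-(-1.1))*100 = 45.91 %

45.91 %


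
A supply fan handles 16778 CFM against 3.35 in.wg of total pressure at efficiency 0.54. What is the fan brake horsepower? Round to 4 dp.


BHP = 16778 * 3.35 / (6356 * 0.54) = 16.3760 hp

16.3760 hp


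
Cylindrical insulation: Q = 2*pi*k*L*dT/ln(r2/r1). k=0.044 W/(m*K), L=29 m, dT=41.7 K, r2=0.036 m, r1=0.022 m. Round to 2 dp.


Q = 2*pi*0.044*29*41.7/ln(0.036/0.022) = 678.86 W

678.86 W


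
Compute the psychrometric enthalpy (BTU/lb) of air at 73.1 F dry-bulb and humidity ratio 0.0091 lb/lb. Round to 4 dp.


h = 0.24*73.1 + 0.0091*(1061+0.444*73.1) = 27.4945 BTU/lb

27.4945 BTU/lb


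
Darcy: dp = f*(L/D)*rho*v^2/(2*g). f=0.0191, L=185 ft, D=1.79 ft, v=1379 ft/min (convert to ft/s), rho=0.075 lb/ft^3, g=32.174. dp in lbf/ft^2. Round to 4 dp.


v_fps = 1379/60 = 22.9833 ft/s
dp = 0.0191*(185/1.79)*0.075*22.9833^2/(2*32.174) = 1.2154 lbf/ft^2

1.2154 lbf/ft^2


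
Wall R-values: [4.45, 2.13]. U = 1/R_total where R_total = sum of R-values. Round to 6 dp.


R_total = 4.45 + 2.13 = 6.58
U = 1/6.58 = 0.151976

0.151976


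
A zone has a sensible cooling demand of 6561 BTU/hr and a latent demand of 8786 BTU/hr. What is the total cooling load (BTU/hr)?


Qt = 6561 + 8786 = 15347 BTU/hr

15347 BTU/hr


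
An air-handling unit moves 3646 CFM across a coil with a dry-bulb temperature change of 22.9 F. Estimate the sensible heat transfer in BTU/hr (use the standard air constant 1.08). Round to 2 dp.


Q = 1.08 * 3646 * 22.9 = 90172.87 BTU/hr

90172.87 BTU/hr


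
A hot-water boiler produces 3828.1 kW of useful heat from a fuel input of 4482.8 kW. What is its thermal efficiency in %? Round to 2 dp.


eta = (3828.1/4482.8)*100 = 85.40 %

85.40 %


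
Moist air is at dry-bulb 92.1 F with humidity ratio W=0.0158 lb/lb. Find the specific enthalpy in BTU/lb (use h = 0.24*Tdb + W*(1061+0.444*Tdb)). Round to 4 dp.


h = 0.24*92.1 + 0.0158*(1061+0.444*92.1) = 39.5139 BTU/lb

39.5139 BTU/lb


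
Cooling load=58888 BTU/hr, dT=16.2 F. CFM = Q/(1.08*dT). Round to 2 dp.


CFM = 58888 / (1.08 * 16.2) = 3365.80

3365.80 CFM


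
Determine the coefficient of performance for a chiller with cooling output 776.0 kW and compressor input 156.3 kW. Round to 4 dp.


COP = 776.0 / 156.3 = 4.9648

4.9648


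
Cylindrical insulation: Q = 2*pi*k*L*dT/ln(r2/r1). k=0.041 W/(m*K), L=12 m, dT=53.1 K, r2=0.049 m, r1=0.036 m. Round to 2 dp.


Q = 2*pi*0.041*12*53.1/ln(0.049/0.036) = 532.43 W

532.43 W


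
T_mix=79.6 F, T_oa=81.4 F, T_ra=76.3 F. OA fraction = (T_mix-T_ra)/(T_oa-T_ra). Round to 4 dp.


frac = (79.6 - 76.3) / (81.4 - 76.3) = 0.6471

0.6471


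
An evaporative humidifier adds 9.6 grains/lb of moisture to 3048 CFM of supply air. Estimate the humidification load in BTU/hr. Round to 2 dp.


Q = 0.68 * 3048 * 9.6 = 19897.34 BTU/hr

19897.34 BTU/hr


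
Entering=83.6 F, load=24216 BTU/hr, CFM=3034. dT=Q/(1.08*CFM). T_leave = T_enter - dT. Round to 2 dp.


dT = 24216/(1.08*3034) = 7.3903
T_leave = 83.6 - 7.3903 = 76.21 F

76.21 F


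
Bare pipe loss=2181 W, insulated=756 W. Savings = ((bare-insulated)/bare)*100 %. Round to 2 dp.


Savings = ((2181-756)/2181)*100 = 65.34 %

65.34 %


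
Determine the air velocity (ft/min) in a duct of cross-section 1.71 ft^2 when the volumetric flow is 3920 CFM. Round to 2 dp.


V = 3920 / 1.71 = 2292.40 ft/min

2292.40 ft/min


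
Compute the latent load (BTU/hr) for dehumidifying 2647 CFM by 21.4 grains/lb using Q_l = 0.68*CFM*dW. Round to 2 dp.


Q = 0.68 * 2647 * 21.4 = 38519.14 BTU/hr

38519.14 BTU/hr


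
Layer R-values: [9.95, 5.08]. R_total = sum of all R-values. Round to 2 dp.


R_total = 9.95 + 5.08 = 15.03

15.03


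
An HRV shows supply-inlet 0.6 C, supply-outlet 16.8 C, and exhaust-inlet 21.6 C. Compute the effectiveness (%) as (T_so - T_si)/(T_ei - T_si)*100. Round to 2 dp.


eff = (16.8-0.6)/(21.6-0.6)*100 = 77.14 %

77.14 %


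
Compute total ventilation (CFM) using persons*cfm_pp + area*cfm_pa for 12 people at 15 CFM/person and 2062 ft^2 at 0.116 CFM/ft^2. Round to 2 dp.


Total = 12*15 + 2062*0.116 = 419.19 CFM

419.19 CFM


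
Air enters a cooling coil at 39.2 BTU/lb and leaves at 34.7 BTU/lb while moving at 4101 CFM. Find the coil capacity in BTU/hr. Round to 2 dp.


Q = 4.5 * 4101 * (39.2 - 34.7) = 83045.25 BTU/hr

83045.25 BTU/hr


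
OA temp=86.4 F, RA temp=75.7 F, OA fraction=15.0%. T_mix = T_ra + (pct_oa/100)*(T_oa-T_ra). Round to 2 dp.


T_mix = 75.7 + (15.0/100)*(86.4-75.7) = 77.31 F

77.31 F


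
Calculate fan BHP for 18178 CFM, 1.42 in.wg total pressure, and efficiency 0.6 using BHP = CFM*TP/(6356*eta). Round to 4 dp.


BHP = 18178 * 1.42 / (6356 * 0.6) = 6.7686 hp

6.7686 hp


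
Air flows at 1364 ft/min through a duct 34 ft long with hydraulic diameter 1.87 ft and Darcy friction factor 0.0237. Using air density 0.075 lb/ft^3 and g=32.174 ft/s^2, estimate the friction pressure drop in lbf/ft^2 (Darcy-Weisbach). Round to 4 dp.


v_fps = 1364/60 = 22.7333 ft/s
dp = 0.0237*(34/1.87)*0.075*22.7333^2/(2*32.174) = 0.2596 lbf/ft^2

0.2596 lbf/ft^2


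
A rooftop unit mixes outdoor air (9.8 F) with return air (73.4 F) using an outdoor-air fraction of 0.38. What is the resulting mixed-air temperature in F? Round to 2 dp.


T_mix = 0.38*9.8 + 0.62*73.4 = 49.23 F

49.23 F


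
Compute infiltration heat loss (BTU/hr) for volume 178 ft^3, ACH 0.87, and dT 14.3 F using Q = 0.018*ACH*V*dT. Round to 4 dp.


Q = 0.018 * 0.87 * 178 * 14.3 = 39.8610 BTU/hr

39.8610 BTU/hr


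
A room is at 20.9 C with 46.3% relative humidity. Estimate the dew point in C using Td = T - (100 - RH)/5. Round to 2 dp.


Td = 20.9 - (100-46.3)/5 = 10.16 C

10.16 C


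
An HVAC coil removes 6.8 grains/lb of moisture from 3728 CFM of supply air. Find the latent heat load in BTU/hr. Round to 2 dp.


Q = 0.68 * 3728 * 6.8 = 17238.27 BTU/hr

17238.27 BTU/hr


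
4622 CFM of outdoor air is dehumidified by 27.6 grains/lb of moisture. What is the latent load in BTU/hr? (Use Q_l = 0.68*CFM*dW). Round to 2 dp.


Q = 0.68 * 4622 * 27.6 = 86745.70 BTU/hr

86745.70 BTU/hr


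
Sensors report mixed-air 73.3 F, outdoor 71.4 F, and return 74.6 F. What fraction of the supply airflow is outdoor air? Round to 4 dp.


frac = (73.3 - 74.6) / (71.4 - 74.6) = 0.4063

0.4063


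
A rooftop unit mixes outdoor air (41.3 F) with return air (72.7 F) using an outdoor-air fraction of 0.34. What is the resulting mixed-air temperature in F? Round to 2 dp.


T_mix = 0.34*41.3 + 0.66*72.7 = 62.02 F

62.02 F


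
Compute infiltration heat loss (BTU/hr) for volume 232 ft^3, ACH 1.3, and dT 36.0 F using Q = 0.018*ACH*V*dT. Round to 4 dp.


Q = 0.018 * 1.3 * 232 * 36.0 = 195.4368 BTU/hr

195.4368 BTU/hr


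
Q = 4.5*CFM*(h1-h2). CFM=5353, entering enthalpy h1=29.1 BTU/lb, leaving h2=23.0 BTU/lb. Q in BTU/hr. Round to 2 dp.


Q = 4.5 * 5353 * (29.1 - 23.0) = 146939.85 BTU/hr

146939.85 BTU/hr


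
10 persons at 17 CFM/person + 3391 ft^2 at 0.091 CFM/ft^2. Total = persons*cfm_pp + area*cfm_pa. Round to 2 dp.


Total = 10*17 + 3391*0.091 = 478.58 CFM

478.58 CFM


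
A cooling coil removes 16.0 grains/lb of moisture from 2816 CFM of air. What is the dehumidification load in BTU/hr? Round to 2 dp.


Q = 0.68 * 2816 * 16.0 = 30638.08 BTU/hr

30638.08 BTU/hr


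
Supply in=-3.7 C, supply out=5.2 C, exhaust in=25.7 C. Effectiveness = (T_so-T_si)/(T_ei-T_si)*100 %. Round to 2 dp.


eff = (5.2-(-3.7))/(25.7-(-3.7))*100 = 30.27 %

30.27 %


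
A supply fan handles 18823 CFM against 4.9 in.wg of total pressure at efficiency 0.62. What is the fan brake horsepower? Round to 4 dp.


BHP = 18823 * 4.9 / (6356 * 0.62) = 23.4050 hp

23.4050 hp


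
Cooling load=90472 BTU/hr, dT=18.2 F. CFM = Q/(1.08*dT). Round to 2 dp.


CFM = 90472 / (1.08 * 18.2) = 4602.77

4602.77 CFM


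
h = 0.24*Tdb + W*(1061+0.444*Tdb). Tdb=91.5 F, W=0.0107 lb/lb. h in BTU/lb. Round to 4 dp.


h = 0.24*91.5 + 0.0107*(1061+0.444*91.5) = 33.7474 BTU/lb

33.7474 BTU/lb


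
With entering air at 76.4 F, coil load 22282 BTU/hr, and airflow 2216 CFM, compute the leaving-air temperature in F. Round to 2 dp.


dT = 22282/(1.08*2216) = 9.3102
T_leave = 76.4 - 9.3102 = 67.09 F

67.09 F


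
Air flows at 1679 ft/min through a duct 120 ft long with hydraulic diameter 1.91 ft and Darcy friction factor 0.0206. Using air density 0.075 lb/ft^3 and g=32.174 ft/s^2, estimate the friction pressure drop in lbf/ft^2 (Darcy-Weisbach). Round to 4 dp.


v_fps = 1679/60 = 27.9833 ft/s
dp = 0.0206*(120/1.91)*0.075*27.9833^2/(2*32.174) = 1.1812 lbf/ft^2

1.1812 lbf/ft^2


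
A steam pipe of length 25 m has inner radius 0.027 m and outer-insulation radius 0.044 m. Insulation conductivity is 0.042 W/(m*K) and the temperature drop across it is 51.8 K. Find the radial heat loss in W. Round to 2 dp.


Q = 2*pi*0.042*25*51.8/ln(0.044/0.027) = 699.79 W

699.79 W


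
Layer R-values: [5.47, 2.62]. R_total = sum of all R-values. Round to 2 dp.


R_total = 5.47 + 2.62 = 8.09

8.09


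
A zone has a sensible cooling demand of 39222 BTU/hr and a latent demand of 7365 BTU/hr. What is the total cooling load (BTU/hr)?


Qt = 39222 + 7365 = 46587 BTU/hr

46587 BTU/hr


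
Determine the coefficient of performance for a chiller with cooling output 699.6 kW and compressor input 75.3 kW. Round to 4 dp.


COP = 699.6 / 75.3 = 9.2908

9.2908


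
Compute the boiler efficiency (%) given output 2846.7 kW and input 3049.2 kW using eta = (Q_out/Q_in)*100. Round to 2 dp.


eta = (2846.7/3049.2)*100 = 93.36 %

93.36 %


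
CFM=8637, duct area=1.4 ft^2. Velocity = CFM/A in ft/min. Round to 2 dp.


V = 8637 / 1.4 = 6169.29 ft/min

6169.29 ft/min


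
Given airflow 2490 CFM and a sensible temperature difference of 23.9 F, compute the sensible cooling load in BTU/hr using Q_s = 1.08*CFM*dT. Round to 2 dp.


Q = 1.08 * 2490 * 23.9 = 64271.88 BTU/hr

64271.88 BTU/hr


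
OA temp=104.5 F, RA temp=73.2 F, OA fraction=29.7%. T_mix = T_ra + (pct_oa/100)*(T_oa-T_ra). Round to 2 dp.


T_mix = 73.2 + (29.7/100)*(104.5-73.2) = 82.50 F

82.50 F


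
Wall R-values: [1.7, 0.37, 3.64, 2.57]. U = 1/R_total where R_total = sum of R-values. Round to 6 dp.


R_total = 1.7 + 0.37 + 3.64 + 2.57 = 8.28
U = 1/8.28 = 0.120773

0.120773


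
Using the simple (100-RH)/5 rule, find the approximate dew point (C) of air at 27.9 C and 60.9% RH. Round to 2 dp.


Td = 27.9 - (100-60.9)/5 = 20.08 C

20.08 C


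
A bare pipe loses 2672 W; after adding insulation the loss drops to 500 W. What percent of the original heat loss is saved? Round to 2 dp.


Savings = ((2672-500)/2672)*100 = 81.29 %

81.29 %


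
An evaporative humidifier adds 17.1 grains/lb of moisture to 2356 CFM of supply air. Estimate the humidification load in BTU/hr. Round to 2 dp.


Q = 0.68 * 2356 * 17.1 = 27395.57 BTU/hr

27395.57 BTU/hr


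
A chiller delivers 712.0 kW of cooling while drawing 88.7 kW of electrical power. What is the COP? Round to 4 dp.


COP = 712.0 / 88.7 = 8.0271

8.0271


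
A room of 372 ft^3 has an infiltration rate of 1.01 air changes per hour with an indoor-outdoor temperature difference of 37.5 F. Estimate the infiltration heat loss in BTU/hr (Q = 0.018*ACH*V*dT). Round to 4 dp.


Q = 0.018 * 1.01 * 372 * 37.5 = 253.6110 BTU/hr

253.6110 BTU/hr


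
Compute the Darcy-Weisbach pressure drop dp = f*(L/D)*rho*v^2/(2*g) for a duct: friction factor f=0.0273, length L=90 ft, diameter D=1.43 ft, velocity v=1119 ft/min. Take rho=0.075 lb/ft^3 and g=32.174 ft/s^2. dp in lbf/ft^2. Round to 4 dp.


v_fps = 1119/60 = 18.65 ft/s
dp = 0.0273*(90/1.43)*0.075*18.65^2/(2*32.174) = 0.6966 lbf/ft^2

0.6966 lbf/ft^2


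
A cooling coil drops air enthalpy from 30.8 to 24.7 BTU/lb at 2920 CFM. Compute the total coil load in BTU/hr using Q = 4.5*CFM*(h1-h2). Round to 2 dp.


Q = 4.5 * 2920 * (30.8 - 24.7) = 80154.00 BTU/hr

80154.00 BTU/hr


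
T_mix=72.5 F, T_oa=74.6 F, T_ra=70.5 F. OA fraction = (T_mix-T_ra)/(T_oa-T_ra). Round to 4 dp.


frac = (72.5 - 70.5) / (74.6 - 70.5) = 0.4878

0.4878


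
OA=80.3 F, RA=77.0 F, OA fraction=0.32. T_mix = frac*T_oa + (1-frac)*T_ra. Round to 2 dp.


T_mix = 0.32*80.3 + 0.68*77.0 = 78.06 F

78.06 F


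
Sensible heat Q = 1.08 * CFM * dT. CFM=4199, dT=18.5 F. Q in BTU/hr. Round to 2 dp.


Q = 1.08 * 4199 * 18.5 = 83896.02 BTU/hr

83896.02 BTU/hr


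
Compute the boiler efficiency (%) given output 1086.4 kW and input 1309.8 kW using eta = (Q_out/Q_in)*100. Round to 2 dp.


eta = (1086.4/1309.8)*100 = 82.94 %

82.94 %


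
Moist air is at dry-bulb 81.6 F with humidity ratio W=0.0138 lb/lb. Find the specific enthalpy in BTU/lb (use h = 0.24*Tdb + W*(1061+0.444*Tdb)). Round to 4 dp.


h = 0.24*81.6 + 0.0138*(1061+0.444*81.6) = 34.7258 BTU/lb

34.7258 BTU/lb


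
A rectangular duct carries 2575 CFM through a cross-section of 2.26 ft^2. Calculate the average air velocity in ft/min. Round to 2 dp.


V = 2575 / 2.26 = 1139.38 ft/min

1139.38 ft/min


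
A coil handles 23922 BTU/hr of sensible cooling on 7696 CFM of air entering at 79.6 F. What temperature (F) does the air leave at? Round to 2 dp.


dT = 23922/(1.08*7696) = 2.8781
T_leave = 79.6 - 2.8781 = 76.72 F

76.72 F


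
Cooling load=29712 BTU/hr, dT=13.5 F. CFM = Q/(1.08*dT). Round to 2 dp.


CFM = 29712 / (1.08 * 13.5) = 2037.86

2037.86 CFM


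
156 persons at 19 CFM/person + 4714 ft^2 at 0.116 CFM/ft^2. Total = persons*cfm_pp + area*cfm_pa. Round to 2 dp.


Total = 156*19 + 4714*0.116 = 3510.82 CFM

3510.82 CFM


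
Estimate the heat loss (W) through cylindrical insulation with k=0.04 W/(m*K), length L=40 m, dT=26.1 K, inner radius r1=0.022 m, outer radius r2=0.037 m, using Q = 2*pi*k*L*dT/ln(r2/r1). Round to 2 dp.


Q = 2*pi*0.04*40*26.1/ln(0.037/0.022) = 504.71 W

504.71 W


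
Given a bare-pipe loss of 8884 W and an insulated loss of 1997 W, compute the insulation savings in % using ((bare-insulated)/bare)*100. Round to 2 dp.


Savings = ((8884-1997)/8884)*100 = 77.52 %

77.52 %


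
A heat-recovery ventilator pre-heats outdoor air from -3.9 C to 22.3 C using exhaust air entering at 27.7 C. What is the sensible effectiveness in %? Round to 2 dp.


eff = (22.3-(-3.9))/(27.7-(-3.9))*100 = 82.91 %

82.91 %


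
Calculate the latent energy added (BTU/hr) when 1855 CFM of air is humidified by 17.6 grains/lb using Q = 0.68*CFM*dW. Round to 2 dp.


Q = 0.68 * 1855 * 17.6 = 22200.64 BTU/hr

22200.64 BTU/hr


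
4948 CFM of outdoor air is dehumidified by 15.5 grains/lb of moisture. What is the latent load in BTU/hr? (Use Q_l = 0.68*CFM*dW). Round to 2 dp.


Q = 0.68 * 4948 * 15.5 = 52151.92 BTU/hr

52151.92 BTU/hr


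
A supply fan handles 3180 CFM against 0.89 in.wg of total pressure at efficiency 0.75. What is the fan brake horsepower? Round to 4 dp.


BHP = 3180 * 0.89 / (6356 * 0.75) = 0.5937 hp

0.5937 hp


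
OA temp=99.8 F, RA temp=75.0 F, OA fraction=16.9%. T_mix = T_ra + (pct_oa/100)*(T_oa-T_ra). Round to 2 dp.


T_mix = 75.0 + (16.9/100)*(99.8-75.0) = 79.19 F

79.19 F


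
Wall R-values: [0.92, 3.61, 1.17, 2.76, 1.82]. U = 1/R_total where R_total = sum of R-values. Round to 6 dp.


R_total = 0.92 + 3.61 + 1.17 + 2.76 + 1.82 = 10.28
U = 1/10.28 = 0.097276

0.097276


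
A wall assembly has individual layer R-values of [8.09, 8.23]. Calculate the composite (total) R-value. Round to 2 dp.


R_total = 8.09 + 8.23 = 16.32

16.32


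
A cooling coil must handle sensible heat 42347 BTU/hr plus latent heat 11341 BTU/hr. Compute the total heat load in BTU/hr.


Qt = 42347 + 11341 = 53688 BTU/hr

53688 BTU/hr


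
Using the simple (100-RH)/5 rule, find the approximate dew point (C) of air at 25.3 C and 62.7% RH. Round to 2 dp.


Td = 25.3 - (100-62.7)/5 = 17.84 C

17.84 C


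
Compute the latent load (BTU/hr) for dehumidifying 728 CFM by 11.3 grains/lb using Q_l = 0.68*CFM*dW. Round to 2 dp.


Q = 0.68 * 728 * 11.3 = 5593.95 BTU/hr

5593.95 BTU/hr


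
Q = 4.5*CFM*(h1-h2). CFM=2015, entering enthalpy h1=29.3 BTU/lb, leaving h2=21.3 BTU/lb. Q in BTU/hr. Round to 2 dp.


Q = 4.5 * 2015 * (29.3 - 21.3) = 72540.00 BTU/hr

72540.00 BTU/hr


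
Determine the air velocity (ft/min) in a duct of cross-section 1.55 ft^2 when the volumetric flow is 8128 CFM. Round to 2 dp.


V = 8128 / 1.55 = 5243.87 ft/min

5243.87 ft/min


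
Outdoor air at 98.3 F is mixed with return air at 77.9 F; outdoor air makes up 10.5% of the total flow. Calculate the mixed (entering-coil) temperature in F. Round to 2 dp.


T_mix = 77.9 + (10.5/100)*(98.3-77.9) = 80.04 F

80.04 F


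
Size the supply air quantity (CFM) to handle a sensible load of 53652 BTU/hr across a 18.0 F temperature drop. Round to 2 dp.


CFM = 53652 / (1.08 * 18.0) = 2759.88

2759.88 CFM


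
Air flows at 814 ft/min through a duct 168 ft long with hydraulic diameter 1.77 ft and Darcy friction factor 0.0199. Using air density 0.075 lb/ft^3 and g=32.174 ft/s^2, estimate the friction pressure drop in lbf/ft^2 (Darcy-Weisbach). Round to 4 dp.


v_fps = 814/60 = 13.5667 ft/s
dp = 0.0199*(168/1.77)*0.075*13.5667^2/(2*32.174) = 0.4052 lbf/ft^2

0.4052 lbf/ft^2


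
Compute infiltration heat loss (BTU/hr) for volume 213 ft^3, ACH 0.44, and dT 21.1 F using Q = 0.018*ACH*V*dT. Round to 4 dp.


Q = 0.018 * 0.44 * 213 * 21.1 = 35.5949 BTU/hr

35.5949 BTU/hr


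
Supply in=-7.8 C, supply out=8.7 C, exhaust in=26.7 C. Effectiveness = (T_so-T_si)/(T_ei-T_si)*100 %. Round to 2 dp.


eff = (8.7-(-7.8))/(26.7-(-7.8))*100 = 47.83 %

47.83 %


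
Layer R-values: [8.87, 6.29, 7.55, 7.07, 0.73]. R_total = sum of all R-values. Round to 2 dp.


R_total = 8.87 + 6.29 + 7.55 + 7.07 + 0.73 = 30.51

30.51


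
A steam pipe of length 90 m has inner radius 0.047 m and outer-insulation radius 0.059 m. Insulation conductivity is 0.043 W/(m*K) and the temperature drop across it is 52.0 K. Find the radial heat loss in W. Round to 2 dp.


Q = 2*pi*0.043*90*52.0/ln(0.059/0.047) = 5560.62 W

5560.62 W


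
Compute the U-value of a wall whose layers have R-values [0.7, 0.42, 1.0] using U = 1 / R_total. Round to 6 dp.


R_total = 0.7 + 0.42 + 1.0 = 2.12
U = 1/2.12 = 0.471698

0.471698


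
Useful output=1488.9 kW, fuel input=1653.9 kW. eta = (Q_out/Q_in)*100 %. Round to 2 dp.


eta = (1488.9/1653.9)*100 = 90.02 %

90.02 %


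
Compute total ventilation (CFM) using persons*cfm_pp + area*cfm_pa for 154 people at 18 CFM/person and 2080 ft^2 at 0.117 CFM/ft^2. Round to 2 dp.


Total = 154*18 + 2080*0.117 = 3015.36 CFM

3015.36 CFM


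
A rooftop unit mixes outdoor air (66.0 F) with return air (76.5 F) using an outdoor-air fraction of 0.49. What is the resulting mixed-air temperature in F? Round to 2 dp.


T_mix = 0.49*66.0 + 0.51*76.5 = 71.36 F

71.36 F


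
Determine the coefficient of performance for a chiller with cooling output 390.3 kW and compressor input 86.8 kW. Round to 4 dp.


COP = 390.3 / 86.8 = 4.4965

4.4965


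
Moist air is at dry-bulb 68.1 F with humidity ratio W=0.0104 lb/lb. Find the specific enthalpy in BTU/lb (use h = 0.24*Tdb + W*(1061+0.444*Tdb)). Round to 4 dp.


h = 0.24*68.1 + 0.0104*(1061+0.444*68.1) = 27.6929 BTU/lb

27.6929 BTU/lb


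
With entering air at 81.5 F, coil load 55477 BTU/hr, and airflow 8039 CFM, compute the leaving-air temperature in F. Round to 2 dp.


dT = 55477/(1.08*8039) = 6.3898
T_leave = 81.5 - 6.3898 = 75.11 F

75.11 F


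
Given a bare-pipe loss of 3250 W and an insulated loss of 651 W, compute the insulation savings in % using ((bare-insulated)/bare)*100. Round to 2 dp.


Savings = ((3250-651)/3250)*100 = 79.97 %

79.97 %


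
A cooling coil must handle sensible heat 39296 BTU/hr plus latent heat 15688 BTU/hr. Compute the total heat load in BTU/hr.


Qt = 39296 + 15688 = 54984 BTU/hr

54984 BTU/hr


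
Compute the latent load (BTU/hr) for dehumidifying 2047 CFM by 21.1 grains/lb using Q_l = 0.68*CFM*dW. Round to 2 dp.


Q = 0.68 * 2047 * 21.1 = 29370.36 BTU/hr

29370.36 BTU/hr


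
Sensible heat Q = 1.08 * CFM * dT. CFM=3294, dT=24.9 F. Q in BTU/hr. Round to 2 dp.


Q = 1.08 * 3294 * 24.9 = 88582.25 BTU/hr

88582.25 BTU/hr


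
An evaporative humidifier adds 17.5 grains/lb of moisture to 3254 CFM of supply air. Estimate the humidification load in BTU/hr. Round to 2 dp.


Q = 0.68 * 3254 * 17.5 = 38722.60 BTU/hr

38722.60 BTU/hr


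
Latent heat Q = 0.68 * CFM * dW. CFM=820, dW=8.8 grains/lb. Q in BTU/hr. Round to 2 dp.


Q = 0.68 * 820 * 8.8 = 4906.88 BTU/hr

4906.88 BTU/hr


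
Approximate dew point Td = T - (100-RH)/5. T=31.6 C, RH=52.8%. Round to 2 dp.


Td = 31.6 - (100-52.8)/5 = 22.16 C

22.16 C


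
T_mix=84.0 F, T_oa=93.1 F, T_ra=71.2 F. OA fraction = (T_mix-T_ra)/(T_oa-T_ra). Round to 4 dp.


frac = (84.0 - 71.2) / (93.1 - 71.2) = 0.5845

0.5845


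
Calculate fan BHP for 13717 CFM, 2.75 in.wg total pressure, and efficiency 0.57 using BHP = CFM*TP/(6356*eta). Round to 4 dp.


BHP = 13717 * 2.75 / (6356 * 0.57) = 10.4120 hp

10.4120 hp


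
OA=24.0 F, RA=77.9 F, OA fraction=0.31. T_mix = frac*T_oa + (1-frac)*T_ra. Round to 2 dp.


T_mix = 0.31*24.0 + 0.69*77.9 = 61.19 F

61.19 F


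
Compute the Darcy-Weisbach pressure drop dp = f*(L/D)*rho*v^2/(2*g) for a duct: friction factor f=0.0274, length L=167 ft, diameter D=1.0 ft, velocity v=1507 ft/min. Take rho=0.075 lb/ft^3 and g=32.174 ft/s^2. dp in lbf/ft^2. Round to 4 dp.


v_fps = 1507/60 = 25.1167 ft/s
dp = 0.0274*(167/1.0)*0.075*25.1167^2/(2*32.174) = 3.3645 lbf/ft^2

3.3645 lbf/ft^2


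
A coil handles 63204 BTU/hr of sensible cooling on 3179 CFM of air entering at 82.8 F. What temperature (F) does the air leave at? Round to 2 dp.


dT = 63204/(1.08*3179) = 18.4090
T_leave = 82.8 - 18.4090 = 64.39 F

64.39 F


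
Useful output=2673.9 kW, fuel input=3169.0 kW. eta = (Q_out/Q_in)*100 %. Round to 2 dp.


eta = (2673.9/3169.0)*100 = 84.38 %

84.38 %


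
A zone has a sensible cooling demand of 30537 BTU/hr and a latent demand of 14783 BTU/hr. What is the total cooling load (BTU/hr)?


Qt = 30537 + 14783 = 45320 BTU/hr

45320 BTU/hr


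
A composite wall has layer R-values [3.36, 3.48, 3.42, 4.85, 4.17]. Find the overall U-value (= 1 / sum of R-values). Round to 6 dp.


R_total = 3.36 + 3.48 + 3.42 + 4.85 + 4.17 = 19.28
U = 1/19.28 = 0.051867

0.051867


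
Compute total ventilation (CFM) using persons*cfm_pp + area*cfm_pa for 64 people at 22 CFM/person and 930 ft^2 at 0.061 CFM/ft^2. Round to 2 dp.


Total = 64*22 + 930*0.061 = 1464.73 CFM

1464.73 CFM


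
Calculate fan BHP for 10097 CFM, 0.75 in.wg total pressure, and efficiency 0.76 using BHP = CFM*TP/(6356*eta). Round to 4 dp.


BHP = 10097 * 0.75 / (6356 * 0.76) = 1.5677 hp

1.5677 hp


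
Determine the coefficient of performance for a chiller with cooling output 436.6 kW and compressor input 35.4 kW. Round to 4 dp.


COP = 436.6 / 35.4 = 12.3333

12.3333


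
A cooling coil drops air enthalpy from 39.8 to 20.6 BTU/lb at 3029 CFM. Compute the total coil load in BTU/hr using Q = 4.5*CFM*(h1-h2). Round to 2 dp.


Q = 4.5 * 3029 * (39.8 - 20.6) = 261705.60 BTU/hr

261705.60 BTU/hr


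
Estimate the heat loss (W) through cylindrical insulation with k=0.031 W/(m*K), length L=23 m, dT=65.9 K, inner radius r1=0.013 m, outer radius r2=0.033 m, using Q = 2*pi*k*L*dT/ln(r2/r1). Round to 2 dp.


Q = 2*pi*0.031*23*65.9/ln(0.033/0.013) = 316.92 W

316.92 W


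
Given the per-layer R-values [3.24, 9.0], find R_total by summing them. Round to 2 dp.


R_total = 3.24 + 9.0 = 12.24

12.24


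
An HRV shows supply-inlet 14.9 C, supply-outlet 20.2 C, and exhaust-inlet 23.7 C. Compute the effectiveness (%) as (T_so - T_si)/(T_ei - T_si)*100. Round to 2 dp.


eff = (20.2-14.9)/(23.7-14.9)*100 = 60.23 %

60.23 %


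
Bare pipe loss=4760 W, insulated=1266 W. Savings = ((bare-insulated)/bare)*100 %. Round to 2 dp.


Savings = ((4760-1266)/4760)*100 = 73.40 %

73.40 %


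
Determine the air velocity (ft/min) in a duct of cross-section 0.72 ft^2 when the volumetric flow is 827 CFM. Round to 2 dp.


V = 827 / 0.72 = 1148.61 ft/min

1148.61 ft/min


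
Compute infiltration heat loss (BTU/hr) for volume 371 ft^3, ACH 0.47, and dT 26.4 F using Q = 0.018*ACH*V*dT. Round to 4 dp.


Q = 0.018 * 0.47 * 371 * 26.4 = 82.8606 BTU/hr

82.8606 BTU/hr
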